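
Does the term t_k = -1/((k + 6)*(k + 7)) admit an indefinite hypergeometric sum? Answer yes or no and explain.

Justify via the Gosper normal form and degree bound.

Step 1: r(k) = (k + 6)/(k + 8).
Take A(k)=k + 6, B(k)=k + 8, C(k)=1.
Solve (k + 6)·f(k+1) − (k + 7)·f(k) = 1.
Bound: deg f ≤ 1.
A polynomial solution: f(k) = k/6.
So s_k = (B(k−1)f/C)·t_k = (k*(k + 7)/6)·t_k = -k/(6*k + 36).
Check: Δs_k = -1/(k**2 + 13*k + 42). ✓

Yes. s_k = -k/(6*k + 36).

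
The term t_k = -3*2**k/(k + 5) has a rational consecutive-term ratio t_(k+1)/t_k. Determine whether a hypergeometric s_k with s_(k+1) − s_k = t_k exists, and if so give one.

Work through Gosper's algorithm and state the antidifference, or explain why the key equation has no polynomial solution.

Compute t_(k+1)/t_k: get 2*(k + 5)/(k + 6).
Gosper form: A/B · C(k+1)/C(k) with A=2*k + 10, B=k + 6, C=1.
Set up (2*k + 10)·f(k+1) − (k + 5)·f(k) − (1) = 0.
From deg A=1, deg B=1, deg C=0: d=-1.
Negative degree bound (-1): no f exists, t_k not Gosper-summable.

not Gosper-summable; s_k does not exist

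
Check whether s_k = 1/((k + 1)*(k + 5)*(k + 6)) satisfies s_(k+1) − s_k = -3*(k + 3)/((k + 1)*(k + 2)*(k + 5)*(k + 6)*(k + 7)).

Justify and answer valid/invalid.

valid; difference matches t_k

s_(k+1) = 1/((k + 2)*(k + 6)*(k + 7))
s_(k+1) − s_k = ((k + 1)*(k + 5) - (k + 2)*(k + 7))/((k + 1)*(k + 2)*(k + 5)*(k + 6)*(k + 7))
(s_(k+1) − s_k) − t_k = 0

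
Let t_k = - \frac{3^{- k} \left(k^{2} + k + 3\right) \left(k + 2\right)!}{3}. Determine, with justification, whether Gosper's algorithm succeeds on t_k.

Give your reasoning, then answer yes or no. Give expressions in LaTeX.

The ratio is (k + 3)*(k + (k + 1)**2 + 4)/(3*(k**2 + k + 3)).
Gosper form: A/B · C(k+1)/C(k) with A=k/3 + 1, B=1, C=k**2 + k + 3.
Set up (k/3 + 1)·f(k+1) − (1)·f(k) − (k**2 + k + 3) = 0.
Degrees (1,0,2) ⇒ d ≤ 1.
Solve for f: f(k) = 3*k (degree 1 ≤ 1).
Certificate R = B(k−1)f/C = 3*k/(k**2 + k + 3) gives s_k = -k*factorial(k + 2)/3**k.
Verify: -(k**2 + k + 3)*factorial(k + 2)/(3*3**k) matches t_k.

Yes. s_k = - 3^{- k} k \left(k + 2\right)!.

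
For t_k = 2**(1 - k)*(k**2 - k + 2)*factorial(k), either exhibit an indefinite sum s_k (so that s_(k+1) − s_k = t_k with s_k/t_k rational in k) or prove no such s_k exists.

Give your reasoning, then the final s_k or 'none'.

The ratio is (k + 1)*(-k + (k + 1)**2 + 1)/(2*(k**2 - k + 2)).
A = k/2 + 1/2, B = 1, C = k**2 - k + 2.
Key eq: (k/2 + 1/2)·f(k+1) = (1)·f(k) + (k**2 - k + 2).
deg f ≤ 1 (via 1,0,2).
Match coefficients ⇒ f(k) = 2*(k - 1).
R(k) = B(k−1)·f(k)/C(k) = 2*(k - 1)/(k**2 - k + 2); s_k = R·t_k = 2**(2 - k)*(k - 1)*factorial(k).
s_(k+1) − s_k = 2**(1 - k)*(k**2 - k + 2)*factorial(k) = t_k.

s_k = 2**(2 - k)*(k - 1)*factorial(k)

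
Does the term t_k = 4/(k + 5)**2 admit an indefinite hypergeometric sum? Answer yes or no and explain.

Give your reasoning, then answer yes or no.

No — t_k has no hypergeometric antidifference.

r(k) = (k + 5)**2/(k + 6)**2 after simplifying.
Normal form (A,B,C) = (k**2 + 10*k + 25, k**2 + 12*k + 36, 1).
Solve (k**2 + 10*k + 25)·f(k+1) − (k**2 + 10*k + 25)·f(k) = 1.
From deg A=2, deg B=2, deg C=0: d=0.
Write f(k) = c0. Then LHS − RHS = -1, requiring -1 = 0: contradictory. No certificate.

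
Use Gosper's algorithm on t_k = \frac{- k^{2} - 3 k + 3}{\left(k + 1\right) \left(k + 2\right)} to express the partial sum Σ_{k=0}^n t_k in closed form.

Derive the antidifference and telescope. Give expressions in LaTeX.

S(n) = \frac{- n^{2} + 2 n + 3}{n + 2}

t_(k+1)/t_k = (k + 1)*(3*k + (k + 1)**2)/((k + 3)*(k**2 + 3*k - 3)).
Normal form (A,B,C) = (k + 1, k + 3, k**2 + 3*k - 3).
Solve (k + 1)·f(k+1) − (k + 2)·f(k) = k**2 + 3*k - 3.
d = 2 from the (1,1,2) case.
Match coefficients ⇒ f(k) = k*(k - 4).
Then R = B(k−1)f/C = k*(k - 4)*(k + 2)/(k**2 + 3*k - 3), so s_k = R(k)·t_k = k*(4 - k)/(k + 1).
Verify: (-k**2 - 3*k + 3)/(k**2 + 3*k + 2) matches t_k.
Telescope: S(n) = s_(n+1) − s_(0) = (-n**2 + 2*n + 3)/(n + 2) − (0) = (-n**2 + 2*n + 3)/(n + 2).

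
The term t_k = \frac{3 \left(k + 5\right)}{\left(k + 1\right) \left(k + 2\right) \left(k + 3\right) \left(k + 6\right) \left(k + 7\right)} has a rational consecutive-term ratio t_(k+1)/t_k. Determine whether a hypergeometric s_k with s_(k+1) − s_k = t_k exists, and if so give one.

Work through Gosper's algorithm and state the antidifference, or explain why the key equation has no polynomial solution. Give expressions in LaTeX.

s_k = \frac{k \left(k^{2} + 9 k + 20\right)}{12 \left(k^{3} + 9 k^{2} + 20 k + 12\right)}

Step 1: r(k) = (k + 1)*(k + 6)**2/((k + 4)*(k + 5)*(k + 8)).
So A=k + 1 and B=k + 8, with C=k**3 + 14*k**2 + 65*k + 100.
Set up (k + 1)·f(k+1) − (k + 7)·f(k) − (k**3 + 14*k**2 + 65*k + 100) = 0.
d = 6 from the (1,1,3) case.
Solving with deg f ≤ 6: f(k) = k*(k + 3)*(k + 4)**2*(k + 5)**2/36.
Then R = B(k−1)f/C = k*(k + 3)*(k + 4)*(k + 7)/36, so s_k = R(k)·t_k = k*(k**2 + 9*k + 20)/(12*(k**3 + 9*k**2 + 20*k + 12)).
s_(k+1) − s_k = 3*(k + 5)/(k**5 + 19*k**4 + 131*k**3 + 401*k**2 + 540*k + 252) = t_k.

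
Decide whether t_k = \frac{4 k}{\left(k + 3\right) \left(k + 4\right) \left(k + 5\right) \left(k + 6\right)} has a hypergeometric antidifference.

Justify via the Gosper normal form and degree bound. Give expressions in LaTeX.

Ratio r(k) = (k + 1)*(k + 3)/(k*(k + 7)).
So A=k + 3 and B=k + 7, with C=k.
Set up (k + 3)·f(k+1) − (k + 6)·f(k) − (k) = 0.
From deg A=1, deg B=1, deg C=1: d=3.
Solve for f: f(k) = k*(k - 1)*(k + 13)/120 (degree 3 ≤ 3).
Certificate R = B(k−1)f/C = (k - 1)*(k + 6)*(k + 13)/120 gives s_k = k*(k**2 + 12*k - 13)/(30*(k + 3)*(k + 4)*(k + 5)).
Verify: 4*k/(k**4 + 18*k**3 + 119*k**2 + 342*k + 360) matches t_k.

Yes. s_k = \frac{k \left(k^{2} + 12 k - 13\right)}{30 \left(k + 3\right) \left(k + 4\right) \left(k + 5\right)}.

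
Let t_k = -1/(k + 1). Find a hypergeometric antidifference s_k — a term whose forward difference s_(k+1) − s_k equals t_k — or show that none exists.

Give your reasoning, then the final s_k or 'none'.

t_(k+1)/t_k = (k + 1)/(k + 2).
Factor: A=k + 1; B=k + 2; C=1.
f must satisfy (k + 1)·f(k+1) − (k + 1)·f(k) = 1.
deg f ≤ 0 (via 1,1,0).
f = c0 ⇒ A·f(k+1) − B(k−1)·f(k) − C = -1. The system {-1 = 0} is inconsistent; no antidifference.

none (Gosper's algorithm certifies no s_k)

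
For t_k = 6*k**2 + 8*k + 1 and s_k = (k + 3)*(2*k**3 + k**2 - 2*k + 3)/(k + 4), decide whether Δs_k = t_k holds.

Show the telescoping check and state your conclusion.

Invalid: residual (-4*k**3 - 31*k**2 - 35*k - 1)/(k**2 + 9*k + 20) ≠ 0.

s_(k+1) = (k + 4)*(-2*k + 2*(k + 1)**3 + (k + 1)**2 + 1)/(k + 5)
s_(k+1) − s_k = (6*k**4 + 58*k**3 + 162*k**2 + 134*k + 19)/(k**2 + 9*k + 20)
(s_(k+1) − s_k) − t_k = (-4*k**3 - 31*k**2 - 35*k - 1)/(k**2 + 9*k + 20)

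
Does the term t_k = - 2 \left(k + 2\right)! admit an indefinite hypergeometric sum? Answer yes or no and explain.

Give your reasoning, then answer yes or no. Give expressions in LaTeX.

No; the degree bound rules out any f.

Compute t_(k+1)/t_k: get k + 3.
So A=k + 3 and B=1, with C=1.
Key eq: (k + 3)·f(k+1) = (1)·f(k) + (1).
From deg A=1, deg B=0, deg C=0: d=-1.
Bound -1 < 0, so the key equation has no polynomial solution.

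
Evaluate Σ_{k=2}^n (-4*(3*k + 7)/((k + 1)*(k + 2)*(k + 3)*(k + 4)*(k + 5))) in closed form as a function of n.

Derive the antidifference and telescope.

S(n) = 2*(-n**3 - 11*n**2 - 38*n + 50)/(45*(n**3 + 11*n**2 + 38*n + 40))

The ratio is (k + 1)*(3*k + 10)/((k + 6)*(3*k + 7)).
Factor: A=k + 1; B=k + 6; C=k + 7/3.
Solve (k + 1)·f(k+1) − (k + 5)·f(k) = k + 7/3.
Degrees (1,1,1) ⇒ d ≤ 4.
Match coefficients ⇒ f(k) = k*(k + 2)*(k**2 + 8*k + 19)/36.
So s_k = (B(k−1)f/C)·t_k = (k*(k + 2)*(k + 5)*(k**2 + 8*k + 19)/(12*(3*k + 7)))·t_k = k*(-k**2 - 8*k - 19)/(3*(k**3 + 8*k**2 + 19*k + 12)).
s_(k+1) − s_k = 4*(-3*k - 7)/(k**5 + 15*k**4 + 85*k**3 + 225*k**2 + 274*k + 120) = t_k.
Evaluate: s_(n+1) = (-n**3 - 11*n**2 - 38*n - 28)/(3*(n**3 + 11*n**2 + 38*n + 40)); subtract s_(2) = -13/45 ⇒ S(n) = 2*(-n**3 - 11*n**2 - 38*n + 50)/(45*(n**3 + 11*n**2 + 38*n + 40)).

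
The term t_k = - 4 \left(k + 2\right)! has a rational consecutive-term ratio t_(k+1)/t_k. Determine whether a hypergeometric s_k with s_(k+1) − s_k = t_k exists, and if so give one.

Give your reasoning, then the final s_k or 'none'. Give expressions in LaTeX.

not Gosper-summable; s_k does not exist

Compute t_(k+1)/t_k: get k + 3.
A = k + 3, B = 1, C = 1.
Set up (k + 3)·f(k+1) − (1)·f(k) − (1) = 0.
From deg A=1, deg B=0, deg C=0: d=-1.
Negative degree bound (-1): no f exists, t_k not Gosper-summable.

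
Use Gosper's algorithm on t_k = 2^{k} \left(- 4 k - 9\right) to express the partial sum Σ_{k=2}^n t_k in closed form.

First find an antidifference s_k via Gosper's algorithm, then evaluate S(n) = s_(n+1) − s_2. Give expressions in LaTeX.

r(k) = 2*(4*k + 13)/(4*k + 9) after simplifying.
Normal form (A,B,C) = (2, 1, k + 9/4).
Key eq: (2)·f(k+1) = (1)·f(k) + (k + 9/4).
From deg A=0, deg B=0, deg C=1: d=1.
Match coefficients ⇒ f(k) = (4*k + 1)/4.
So s_k = (B(k−1)f/C)·t_k = ((4*k + 1)/(4*k + 9))·t_k = 2**k*(-4*k - 1).
Verify: 2**k*(-4*k - 9) matches t_k.
Evaluate: s_(n+1) = 2**(n + 1)*(-4*n - 5); subtract s_(2) = -36 ⇒ S(n) = -8*2**n*n - 10*2**n + 36.

S(n) = - 8 \cdot 2^{n} n - 10 \cdot 2^{n} + 36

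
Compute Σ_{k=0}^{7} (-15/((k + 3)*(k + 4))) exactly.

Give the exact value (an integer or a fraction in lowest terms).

Σ = -40/11

r(k) = (k + 3)/(k + 5) after simplifying.
Factor: A=k + 3; B=k + 5; C=1.
Key eq: (k + 3)·f(k+1) = (k + 4)·f(k) + (1).
From deg A=1, deg B=1, deg C=0: d=1.
A polynomial solution: f(k) = k/3.
Certificate R = B(k−1)f/C = k*(k + 4)/3 gives s_k = -5*k/(k + 3).
Check: Δs_k = -15/(k**2 + 7*k + 12). ✓
Telescoping: Σ = s_(8) − s_(0) = -40/11 − (0) = -40/11.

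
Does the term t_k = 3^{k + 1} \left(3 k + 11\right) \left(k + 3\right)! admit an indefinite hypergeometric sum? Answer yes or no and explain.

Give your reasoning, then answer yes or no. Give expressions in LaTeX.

Ratio r(k) = 3*(k + 4)*(3*k + 14)/(3*k + 11).
Take A(k)=3*k + 12, B(k)=1, C(k)=k + 11/3.
Solve (3*k + 12)·f(k+1) − (1)·f(k) = k + 11/3.
Degrees (1,0,1) ⇒ d ≤ 0.
A polynomial solution: f(k) = 1/3.
So s_k = (B(k−1)f/C)·t_k = (1/(3*k + 11))·t_k = 3**(k + 1)*factorial(k + 3).
Check: Δs_k = 3**(k + 1)*(3*k + 11)*factorial(k + 3). ✓

Yes. s_k = 3^{k + 1} \left(k + 3\right)!.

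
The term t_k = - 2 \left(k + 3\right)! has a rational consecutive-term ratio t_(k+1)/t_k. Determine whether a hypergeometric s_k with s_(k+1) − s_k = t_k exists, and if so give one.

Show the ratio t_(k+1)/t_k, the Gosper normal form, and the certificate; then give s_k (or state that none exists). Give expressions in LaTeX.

Step 1: r(k) = k + 4.
A = k + 4, B = 1, C = 1.
Need (k + 4)·f(k+1) − (1)·f(k) = 1.
Degrees (1,0,0) ⇒ d ≤ -1.
deg f ≤ -1 is impossible — no certificate.

no hypergeometric antidifference exists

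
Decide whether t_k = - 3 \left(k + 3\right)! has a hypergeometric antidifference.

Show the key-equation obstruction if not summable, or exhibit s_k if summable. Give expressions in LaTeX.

r(k) = k + 4 after simplifying.
Factor: A=k + 4; B=1; C=1.
Solve (k + 4)·f(k+1) − (1)·f(k) = 1.
Bound: deg f ≤ -1.
d = -1 < 0 ⇒ no nonzero polynomial f; not summable.

No. Not Gosper-summable.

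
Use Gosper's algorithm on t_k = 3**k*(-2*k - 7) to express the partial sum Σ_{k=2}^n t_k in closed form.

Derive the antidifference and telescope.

S(n) = -3*3**n*n - 9*3**n + 36

Step 1: r(k) = 3*(2*k + 9)/(2*k + 7).
Take A(k)=3, B(k)=1, C(k)=k + 7/2.
Key eq: (3)·f(k+1) = (1)·f(k) + (k + 7/2).
Degrees (0,0,1) ⇒ d ≤ 1.
A polynomial solution: f(k) = (k + 2)/2.
Get s_k = R·t_k = 3**k*(-k - 2) with R(k) = B(k−1)f(k)/C(k) = (k + 2)/(2*k + 7).
Verify: 3**k*(-2*k - 7) matches t_k.
Evaluate: s_(n+1) = 3**(n + 1)*(-n - 3); subtract s_(2) = -36 ⇒ S(n) = -3*3**n*n - 9*3**n + 36.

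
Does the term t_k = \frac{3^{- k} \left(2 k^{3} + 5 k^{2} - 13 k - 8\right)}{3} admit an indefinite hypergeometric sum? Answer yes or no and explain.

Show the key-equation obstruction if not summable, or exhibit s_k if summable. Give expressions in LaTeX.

Yes. s_k = 3^{- k} \left(- k^{3} - 4 k^{2} + k + 2\right).

r(k) = (2*k**3 + 11*k**2 + 3*k - 14)/(3*(2*k**3 + 5*k**2 - 13*k - 8)) after simplifying.
Take A(k)=1/3, B(k)=1, C(k)=k**3 + 5*k**2/2 - 13*k/2 - 4.
Solve (1/3)·f(k+1) − (1)·f(k) = k**3 + 5*k**2/2 - 13*k/2 - 4.
d = 3 from the (0,0,3) case.
A polynomial solution: f(k) = -3*(k**3 + 4*k**2 - k - 2)/2.
Then R = B(k−1)f/C = -3*(k**3 + 4*k**2 - k - 2)/(2*k**3 + 5*k**2 - 13*k - 8), so s_k = R(k)·t_k = (-k**3 - 4*k**2 + k + 2)/3**k.
Δs = (2*k**3 + 5*k**2 - 13*k - 8)/(3*3**k), as required.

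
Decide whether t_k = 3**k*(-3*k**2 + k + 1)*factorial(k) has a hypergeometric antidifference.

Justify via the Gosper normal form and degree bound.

Compute t_(k+1)/t_k: get 3*(k + 1)*(k - 3*(k + 1)**2 + 2)/(-3*k**2 + k + 1).
Factor: A=3*k + 3; B=1; C=k**2 - k/3 - 1/3.
Set up (3*k + 3)·f(k+1) − (1)·f(k) − (k**2 - k/3 - 1/3) = 0.
From deg A=1, deg B=0, deg C=2: d=1.
Coefficient equations give f(k) = (k - 2)/3.
Then R = B(k−1)f/C = (k - 2)/(3*k**2 - k - 1), so s_k = R(k)·t_k = -3**k*(k - 2)*factorial(k).
Verify: 3**k*(-3*k**2 + k + 1)*factorial(k) matches t_k.

Yes. s_k = -3**k*(k - 2)*factorial(k).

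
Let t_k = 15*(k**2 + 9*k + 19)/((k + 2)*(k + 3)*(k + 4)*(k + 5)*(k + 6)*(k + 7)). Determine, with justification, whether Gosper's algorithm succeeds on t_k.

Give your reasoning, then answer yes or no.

Compute t_(k+1)/t_k: get (k + 2)*(9*k + (k + 1)**2 + 28)/((k + 8)*(k**2 + 9*k + 19)).
Normal form (A,B,C) = (k + 2, k + 8, k**2 + 9*k + 19).
Set up (k + 2)·f(k+1) − (k + 7)·f(k) − (k**2 + 9*k + 19) = 0.
deg f ≤ 5 (via 1,1,2).
Match coefficients ⇒ f(k) = k*(k + 3)*(k + 5)*(k**2 + 12*k + 44)/144.
Get s_k = R·t_k = 5*k*(k**2 + 12*k + 44)/(48*(k**3 + 12*k**2 + 44*k + 48)) with R(k) = B(k−1)f(k)/C(k) = k*(k + 3)*(k + 5)*(k + 7)*(k**2 + 12*k + 44)/(144*(k**2 + 9*k + 19)).
s_(k+1) − s_k = 15*(k**2 + 9*k + 19)/(k**6 + 27*k**5 + 295*k**4 + 1665*k**3 + 5104*k**2 + 8028*k + 5040) = t_k.

Yes. s_k = 5*k*(k**2 + 12*k + 44)/(48*(k**3 + 12*k**2 + 44*k + 48)).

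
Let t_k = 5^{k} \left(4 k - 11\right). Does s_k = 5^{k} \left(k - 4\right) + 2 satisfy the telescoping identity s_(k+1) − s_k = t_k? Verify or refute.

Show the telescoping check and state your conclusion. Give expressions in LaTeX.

valid; difference matches t_k

s_(k+1) = 5**(k + 1)*(k - 3) + 2
s_(k+1) − s_k = 5**k*(4*k - 11)
(s_(k+1) − s_k) − t_k = 0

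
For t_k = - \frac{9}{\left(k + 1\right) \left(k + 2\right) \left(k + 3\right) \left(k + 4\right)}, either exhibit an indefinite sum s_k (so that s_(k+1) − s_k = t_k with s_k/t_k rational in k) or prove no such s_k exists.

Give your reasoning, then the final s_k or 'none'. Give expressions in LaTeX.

s_k = \frac{k \left(- k^{2} - 6 k - 11\right)}{2 \left(k + 1\right) \left(k + 2\right) \left(k + 3\right)}

t_(k+1)/t_k = (k + 1)/(k + 5).
Factor: A=k + 1; B=k + 5; C=1.
Need (k + 1)·f(k+1) − (k + 4)·f(k) = 1.
Degrees (1,1,0) ⇒ d ≤ 3.
Coefficient equations give f(k) = k*(k**2 + 6*k + 11)/18.
Get s_k = R·t_k = k*(-k**2 - 6*k - 11)/(2*(k + 1)*(k + 2)*(k + 3)) with R(k) = B(k−1)f(k)/C(k) = k*(k + 4)*(k**2 + 6*k + 11)/18.
Δs = -9/(k**4 + 10*k**3 + 35*k**2 + 50*k + 24), as required.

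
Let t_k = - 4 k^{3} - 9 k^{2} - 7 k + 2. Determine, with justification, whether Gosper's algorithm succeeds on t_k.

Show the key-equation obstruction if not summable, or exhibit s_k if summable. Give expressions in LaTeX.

t_(k+1)/t_k = (4*k**3 + 21*k**2 + 37*k + 18)/(4*k**3 + 9*k**2 + 7*k - 2).
Take A(k)=1, B(k)=1, C(k)=k**3 + 9*k**2/4 + 7*k/4 - 1/2.
Set up (1)·f(k+1) − (1)·f(k) − (k**3 + 9*k**2/4 + 7*k/4 - 1/2) = 0.
Bound: deg f ≤ 4.
Match coefficients ⇒ f(k) = k*(k**3 + k**2 - 4)/4.
Get s_k = R·t_k = k*(-k**3 - k**2 + 4) with R(k) = B(k−1)f(k)/C(k) = k*(k**3 + k**2 - 4)/(4*k**3 + 9*k**2 + 7*k - 2).
Verify: -4*k**3 - 9*k**2 - 7*k + 2 matches t_k.

Yes. s_k = k \left(- k^{3} - k^{2} + 4\right).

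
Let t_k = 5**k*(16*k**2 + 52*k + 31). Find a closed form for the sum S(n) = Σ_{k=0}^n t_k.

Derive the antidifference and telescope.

S(n) = 20*5**n*n**2 + 55*5**n*n + 30*5**n + 1

Step 1: r(k) = 5*(16*k**2 + 84*k + 99)/(16*k**2 + 52*k + 31).
Gosper form: A/B · C(k+1)/C(k) with A=5, B=1, C=k**2 + 13*k/4 + 31/16.
Key eq: (5)·f(k+1) = (1)·f(k) + (k**2 + 13*k/4 + 31/16).
Bound: deg f ≤ 2.
Solving with deg f ≤ 2: f(k) = (k + 1)*(4*k - 1)/16.
Get s_k = R·t_k = 5**k*(4*k**2 + 3*k - 1) with R(k) = B(k−1)f(k)/C(k) = (k + 1)*(4*k - 1)/(16*k**2 + 52*k + 31).
Δs = 5**k*(16*k**2 + 52*k + 31), as required.
Evaluate: s_(n+1) = 5**(n + 1)*(4*n**2 + 11*n + 6); subtract s_(0) = -1 ⇒ S(n) = 20*5**n*n**2 + 55*5**n*n + 30*5**n + 1.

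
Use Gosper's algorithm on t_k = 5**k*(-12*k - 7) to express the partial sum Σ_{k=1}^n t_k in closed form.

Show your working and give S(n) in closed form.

S(n) = -15*5**n*n - 5*5**n + 5

The ratio is 5*(12*k + 19)/(12*k + 7).
A = 5, B = 1, C = k + 7/12.
Need (5)·f(k+1) − (1)·f(k) = k + 7/12.
From deg A=0, deg B=0, deg C=1: d=1.
Coefficient equations give f(k) = (3*k - 2)/12.
R(k) = B(k−1)·f(k)/C(k) = (3*k - 2)/(12*k + 7); s_k = R·t_k = 5**k*(2 - 3*k).
Δs = 5**k*(-12*k - 7), as required.
Telescope: S(n) = s_(n+1) − s_(1) = 5**(n + 1)*(-3*n - 1) − (-5) = -15*5**n*n - 5*5**n + 5.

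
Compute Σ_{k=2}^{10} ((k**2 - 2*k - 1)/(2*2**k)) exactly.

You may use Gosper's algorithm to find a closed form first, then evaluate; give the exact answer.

Σ = 1927/2048

Step 1: r(k) = (k**2 - 2)/(2*(k**2 - 2*k - 1)).
Normal form (A,B,C) = (1/2, 1, k**2 - 2*k - 1).
Solve (1/2)·f(k+1) − (1)·f(k) = k**2 - 2*k - 1.
deg f ≤ 2 (via 0,0,2).
A polynomial solution: f(k) = -2*k**2.
R(k) = B(k−1)·f(k)/C(k) = -2*k**2/(k**2 - 2*k - 1); s_k = R·t_k = -k**2/2**k.
Verify: (k**2 - 2*k - 1)/(2*2**k) matches t_k.
Evaluate s at k=11 and k=2: -121/2048 and -1; difference 1927/2048.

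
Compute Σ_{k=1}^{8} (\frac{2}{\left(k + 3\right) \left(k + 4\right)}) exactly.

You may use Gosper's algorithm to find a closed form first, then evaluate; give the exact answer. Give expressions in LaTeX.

Ratio r(k) = (k + 3)/(k + 5).
A = k + 3, B = k + 5, C = 1.
Key eq: (k + 3)·f(k+1) = (k + 4)·f(k) + (1).
d = 1 from the (1,1,0) case.
A polynomial solution: f(k) = k/3.
Then R = B(k−1)f/C = k*(k + 4)/3, so s_k = R(k)·t_k = 2*k/(3*(k + 3)).
Verify: 2/(k**2 + 7*k + 12) matches t_k.
Σ_(k=1)^(8) t_k = s_(9) − s_(1) = 1/2 − (1/6) = 1/3.

Σ = 1/3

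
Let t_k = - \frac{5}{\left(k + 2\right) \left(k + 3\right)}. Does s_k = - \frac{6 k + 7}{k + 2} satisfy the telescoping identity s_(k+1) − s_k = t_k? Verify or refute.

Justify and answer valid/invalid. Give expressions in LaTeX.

valid; difference matches t_k

s_(k+1) = (-6*k - 13)/(k + 3)
s_(k+1) − s_k = -5/(k**2 + 5*k + 6)
(s_(k+1) − s_k) − t_k = 0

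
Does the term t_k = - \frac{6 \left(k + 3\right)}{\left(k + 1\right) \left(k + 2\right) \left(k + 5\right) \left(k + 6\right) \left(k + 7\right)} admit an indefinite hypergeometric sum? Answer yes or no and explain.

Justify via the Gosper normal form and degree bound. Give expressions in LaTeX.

Yes. s_k = \frac{k \left(- k^{2} - 12 k - 41\right)}{15 \left(k^{3} + 12 k^{2} + 41 k + 30\right)}.

The ratio is (k + 1)*(k + 4)*(k + 5)/((k + 3)**2*(k + 8)).
Normal form (A,B,C) = (k + 1, k + 8, k**3 + 10*k**2 + 33*k + 36).
f must satisfy (k + 1)·f(k+1) − (k + 7)·f(k) = k**3 + 10*k**2 + 33*k + 36.
Degrees (1,1,3) ⇒ d ≤ 6.
Solving with deg f ≤ 6: f(k) = k*(k + 2)*(k + 3)*(k + 4)*(k**2 + 12*k + 41)/90.
Then R = B(k−1)f/C = k*(k + 2)*(k + 7)*(k**2 + 12*k + 41)/(90*(k + 3)), so s_k = R(k)·t_k = k*(-k**2 - 12*k - 41)/(15*(k**3 + 12*k**2 + 41*k + 30)).
s_(k+1) − s_k = 6*(-k - 3)/(k**5 + 21*k**4 + 163*k**3 + 567*k**2 + 844*k + 420) = t_k.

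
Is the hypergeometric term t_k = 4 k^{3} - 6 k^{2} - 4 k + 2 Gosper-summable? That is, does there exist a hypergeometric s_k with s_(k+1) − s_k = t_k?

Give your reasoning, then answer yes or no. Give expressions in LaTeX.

r(k) = (2*k**3 + 3*k**2 - 2*k - 2)/(2*k**3 - 3*k**2 - 2*k + 1) after simplifying.
Take A(k)=1, B(k)=1, C(k)=k**3 - 3*k**2/2 - k + 1/2.
Need (1)·f(k+1) − (1)·f(k) = k**3 - 3*k**2/2 - k + 1/2.
deg f ≤ 4 (via 0,0,3).
A polynomial solution: f(k) = k*(k - 3)*(k**2 - k - 1)/4.
Then R = B(k−1)f/C = k*(k - 3)*(k**2 - k - 1)/(2*(2*k**3 - 3*k**2 - 2*k + 1)), so s_k = R(k)·t_k = k*(k**3 - 4*k**2 + 2*k + 3).
Check: Δs_k = 4*k**3 - 6*k**2 - 4*k + 2. ✓

Yes. s_k = k \left(k^{3} - 4 k^{2} + 2 k + 3\right).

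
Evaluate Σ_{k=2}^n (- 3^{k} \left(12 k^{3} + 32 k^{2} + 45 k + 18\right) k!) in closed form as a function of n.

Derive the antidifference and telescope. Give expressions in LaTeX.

t_(k+1)/t_k = 3*(12*k**4 + 80*k**3 + 213*k**2 + 252*k + 107)/(12*k**3 + 32*k**2 + 45*k + 18).
Normal form (A,B,C) = (3*k + 3, 1, k**3 + 8*k**2/3 + 15*k/4 + 3/2).
Need (3*k + 3)·f(k+1) − (1)·f(k) = k**3 + 8*k**2/3 + 15*k/4 + 3/2.
Bound: deg f ≤ 2.
Match coefficients ⇒ f(k) = (4*k**2 + 3)/12.
R(k) = B(k−1)·f(k)/C(k) = (4*k**2 + 3)/(12*k**3 + 32*k**2 + 45*k + 18); s_k = R·t_k = -3**k*(4*k**2 + 3)*factorial(k).
Check: Δs_k = -3**k*(12*k**3 + 32*k**2 + 45*k + 18)*factorial(k). ✓
Evaluate: s_(n+1) = -3**(n + 1)*(4*n**2 + 8*n + 7)*factorial(n + 1); subtract s_(2) = -342 ⇒ S(n) = -12*3**n*n**3*factorial(n) - 36*3**n*n**2*factorial(n) - 45*3**n*n*factorial(n) - 21*3**n*factorial(n) + 342.

S(n) = - 12 \cdot 3^{n} n^{3} n! - 36 \cdot 3^{n} n^{2} n! - 45 \cdot 3^{n} n n! - 21 \cdot 3^{n} n! + 342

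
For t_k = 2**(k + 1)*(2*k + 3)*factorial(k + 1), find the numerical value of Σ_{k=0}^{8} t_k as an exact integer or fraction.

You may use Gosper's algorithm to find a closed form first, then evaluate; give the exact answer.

Σ = 3715891198

t_(k+1)/t_k = 2*(k + 2)*(2*k + 5)/(2*k + 3).
Normal form (A,B,C) = (2*k + 4, 1, k + 3/2).
Set up (2*k + 4)·f(k+1) − (1)·f(k) − (k + 3/2) = 0.
d = 0 from the (1,0,1) case.
Coefficient equations give f(k) = 1/2.
Then R = B(k−1)f/C = 1/(2*k + 3), so s_k = R(k)·t_k = 2**(k + 1)*factorial(k + 1).
Check: Δs_k = 2**(k + 1)*(2*k + 3)*factorial(k + 1). ✓
Telescoping: Σ = s_(9) − s_(0) = 3715891200 − (2) = 3715891198.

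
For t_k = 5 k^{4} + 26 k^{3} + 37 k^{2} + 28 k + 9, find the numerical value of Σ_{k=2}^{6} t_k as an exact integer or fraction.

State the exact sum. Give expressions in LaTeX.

Σ = 26745

r(k) = (5*k**4 + 46*k**3 + 145*k**2 + 200*k + 105)/(5*k**4 + 26*k**3 + 37*k**2 + 28*k + 9) after simplifying.
Factor: A=1; B=1; C=k**4 + 26*k**3/5 + 37*k**2/5 + 28*k/5 + 9/5.
Solve (1)·f(k+1) − (1)·f(k) = k**4 + 26*k**3/5 + 37*k**2/5 + 28*k/5 + 9/5.
d = 5 from the (0,0,4) case.
Solve for f: f(k) = k*(k**4 + 4*k**3 + k**2 + 2*k + 1)/5 (degree 5 ≤ 5).
Then R = B(k−1)f/C = k*(k**4 + 4*k**3 + k**2 + 2*k + 1)/(5*k**4 + 26*k**3 + 37*k**2 + 28*k + 9), so s_k = R(k)·t_k = k*(k**4 + 4*k**3 + k**2 + 2*k + 1).
Verify: 5*k**4 + 26*k**3 + 37*k**2 + 28*k + 9 matches t_k.
Sum = s_(7) − s_(2); s_(7) = 26859, s_(2) = 114 ⇒ 26745.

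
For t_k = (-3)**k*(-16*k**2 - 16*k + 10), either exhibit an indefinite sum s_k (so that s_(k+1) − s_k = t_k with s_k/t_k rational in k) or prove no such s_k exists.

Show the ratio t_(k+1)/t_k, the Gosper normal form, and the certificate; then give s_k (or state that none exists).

s_k = 2*(-3)**k*(2*k**2 - k - 2)

The ratio is 3*(-8*k**2 - 24*k - 11)/(8*k**2 + 8*k - 5).
Factor: A=-3; B=1; C=k**2 + k - 5/8.
Solve (-3)·f(k+1) − (1)·f(k) = k**2 + k - 5/8.
d = 2 from the (0,0,2) case.
A polynomial solution: f(k) = -(2*k**2 - k - 2)/8.
R(k) = B(k−1)·f(k)/C(k) = -(2*k**2 - k - 2)/(8*k**2 + 8*k - 5); s_k = R·t_k = 2*(-3)**k*(2*k**2 - k - 2).
Δs = (-3)**k*(-16*k**2 - 16*k + 10), as required.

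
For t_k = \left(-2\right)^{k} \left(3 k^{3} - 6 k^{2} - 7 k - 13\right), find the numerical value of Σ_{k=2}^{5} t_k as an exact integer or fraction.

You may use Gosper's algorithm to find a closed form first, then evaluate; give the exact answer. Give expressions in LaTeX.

Σ = -4836

The ratio is 2*(-3*k**3 - 3*k**2 + 10*k + 23)/(3*k**3 - 6*k**2 - 7*k - 13).
Gosper form: A/B · C(k+1)/C(k) with A=-2, B=1, C=k**3 - 2*k**2 - 7*k/3 - 13/3.
Key eq: (-2)·f(k+1) = (1)·f(k) + (k**3 - 2*k**2 - 7*k/3 - 13/3).
deg f ≤ 3 (via 0,0,3).
A polynomial solution: f(k) = -(k**3 - 4*k**2 + k - 3)/3.
Certificate R = B(k−1)f/C = -(k**3 - 4*k**2 + k - 3)/(3*k**3 - 6*k**2 - 7*k - 13) gives s_k = (-2)**k*(-k**3 + 4*k**2 - k + 3).
Verify: (-2)**k*(3*k**3 - 6*k**2 - 7*k - 13) matches t_k.
Sum = s_(6) − s_(2); s_(6) = -4800, s_(2) = 36 ⇒ -4836.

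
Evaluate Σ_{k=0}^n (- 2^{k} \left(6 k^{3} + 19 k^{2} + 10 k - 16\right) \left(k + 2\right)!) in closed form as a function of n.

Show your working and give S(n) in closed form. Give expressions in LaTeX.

r(k) = 2*(6*k**4 + 55*k**3 + 177*k**2 + 217*k + 57)/(6*k**3 + 19*k**2 + 10*k - 16) after simplifying.
A = 2*k + 6, B = 1, C = k**3 + 19*k**2/6 + 5*k/3 - 8/3.
Set up (2*k + 6)·f(k+1) − (1)·f(k) − (k**3 + 19*k**2/6 + 5*k/3 - 8/3) = 0.
From deg A=1, deg B=0, deg C=3: d=2.
Solving with deg f ≤ 2: f(k) = (3*k**2 - 4*k - 2)/6.
R(k) = B(k−1)·f(k)/C(k) = (3*k**2 - 4*k - 2)/(6*k**3 + 19*k**2 + 10*k - 16); s_k = R·t_k = 2**k*(-3*k**2 + 4*k + 2)*factorial(k + 2).
s_(k+1) − s_k = -2**k*(6*k**3 + 19*k**2 + 10*k - 16)*factorial(k + 2) = t_k.
Σ_(k=0)^n t_k = s_(n+1) − s_(0) = (-2**(n + 1)*(3*n**2 + 2*n - 3)*factorial(n + 3)) − (4), i.e. -6*2**n*n**2*factorial(n + 3) - 4*2**n*n*factorial(n + 3) + 6*2**n*factorial(n + 3) - 4.

S(n) = - 6 \cdot 2^{n} n^{2} \left(n + 3\right)! - 4 \cdot 2^{n} n \left(n + 3\right)! + 6 \cdot 2^{n} \left(n + 3\right)! - 4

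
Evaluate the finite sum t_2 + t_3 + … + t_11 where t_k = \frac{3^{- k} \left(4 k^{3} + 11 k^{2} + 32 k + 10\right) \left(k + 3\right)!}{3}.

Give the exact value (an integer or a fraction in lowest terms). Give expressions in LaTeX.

The ratio is (4*k**4 + 39*k**3 + 158*k**2 + 321*k + 228)/(3*(4*k**3 + 11*k**2 + 32*k + 10)).
Gosper form: A/B · C(k+1)/C(k) with A=k/3 + 4/3, B=1, C=k**3 + 11*k**2/4 + 8*k + 5/2.
Solve (k/3 + 4/3)·f(k+1) − (1)·f(k) = k**3 + 11*k**2/4 + 8*k + 5/2.
Bound: deg f ≤ 2.
Match coefficients ⇒ f(k) = 3*(4*k**2 - k - 2)/4.
Then R = B(k−1)f/C = 3*(4*k**2 - k - 2)/(4*k**3 + 11*k**2 + 32*k + 10), so s_k = R(k)·t_k = (4*k**2 - k - 2)*factorial(k + 3)/3**k.
Check: Δs_k = (4*k**3 + 11*k**2 + 32*k + 10)*factorial(k + 3)/(3*3**k). ✓
Telescoping: Σ = s_(12) − s_(2) = 1008111104000/729 − (160) = 1008110987360/729.

Σ = 1008110987360/729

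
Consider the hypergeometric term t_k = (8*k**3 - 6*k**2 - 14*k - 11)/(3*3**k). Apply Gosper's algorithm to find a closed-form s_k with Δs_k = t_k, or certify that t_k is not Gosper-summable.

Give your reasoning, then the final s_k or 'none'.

Step 1: r(k) = (8*k**3 + 18*k**2 - 2*k - 23)/(3*(8*k**3 - 6*k**2 - 14*k - 11)).
Gosper form: A/B · C(k+1)/C(k) with A=1/3, B=1, C=k**3 - 3*k**2/4 - 7*k/4 - 11/8.
Key eq: (1/3)·f(k+1) = (1)·f(k) + (k**3 - 3*k**2/4 - 7*k/4 - 11/8).
d = 3 from the (0,0,3) case.
Match coefficients ⇒ f(k) = -3*(4*k**3 + 3*k**2 + 2*k - 1)/8.
Then R = B(k−1)f/C = -3*(4*k**3 + 3*k**2 + 2*k - 1)/(8*k**3 - 6*k**2 - 14*k - 11), so s_k = R(k)·t_k = (-4*k**3 - 3*k**2 - 2*k + 1)/3**k.
s_(k+1) − s_k = (8*k**3 - 6*k**2 - 14*k - 11)/(3*3**k) = t_k.

s_k = (-4*k**3 - 3*k**2 - 2*k + 1)/3**k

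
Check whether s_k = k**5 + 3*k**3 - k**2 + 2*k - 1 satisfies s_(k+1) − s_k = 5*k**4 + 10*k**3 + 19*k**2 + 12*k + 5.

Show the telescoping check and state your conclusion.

s_(k+1) = 2*k + (k + 1)**5 + 3*(k + 1)**3 - (k + 1)**2 + 1
s_(k+1) − s_k = 5*k**4 + 10*k**3 + 19*k**2 + 12*k + 5
(s_(k+1) − s_k) − t_k = 0

Valid — Δs_k = t_k.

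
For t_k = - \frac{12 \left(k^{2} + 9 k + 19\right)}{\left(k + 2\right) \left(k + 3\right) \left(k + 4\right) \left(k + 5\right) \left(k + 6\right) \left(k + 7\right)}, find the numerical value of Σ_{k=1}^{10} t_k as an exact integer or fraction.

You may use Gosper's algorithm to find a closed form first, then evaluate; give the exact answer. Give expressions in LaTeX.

Ratio r(k) = (k + 2)*(9*k + (k + 1)**2 + 28)/((k + 8)*(k**2 + 9*k + 19)).
A = k + 2, B = k + 8, C = k**2 + 9*k + 19.
f must satisfy (k + 2)·f(k+1) − (k + 7)·f(k) = k**2 + 9*k + 19.
From deg A=1, deg B=1, deg C=2: d=5.
Solving with deg f ≤ 5: f(k) = k*(k + 3)*(k + 5)*(k**2 + 12*k + 44)/144.
R(k) = B(k−1)·f(k)/C(k) = k*(k + 3)*(k + 5)*(k + 7)*(k**2 + 12*k + 44)/(144*(k**2 + 9*k + 19)); s_k = R·t_k = k*(-k**2 - 12*k - 44)/(12*(k**3 + 12*k**2 + 44*k + 48)).
Check: Δs_k = 12*(-k**2 - 9*k - 19)/(k**6 + 27*k**5 + 295*k**4 + 1665*k**3 + 5104*k**2 + 8028*k + 5040). ✓
Σ_(k=1)^(10) t_k = s_(11) − s_(1) = -363/4420 − (-19/420) = -856/23205.

Σ = -856/23205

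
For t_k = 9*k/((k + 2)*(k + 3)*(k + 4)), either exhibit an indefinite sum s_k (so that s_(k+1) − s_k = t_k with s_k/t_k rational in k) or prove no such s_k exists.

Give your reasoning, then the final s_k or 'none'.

s_k = 3*k*(k - 1)/(2*(k + 2)*(k + 3))

Compute t_(k+1)/t_k: get (k + 1)*(k + 2)/(k*(k + 5)).
Take A(k)=k + 2, B(k)=k + 5, C(k)=k.
Set up (k + 2)·f(k+1) − (k + 4)·f(k) − (k) = 0.
deg f ≤ 2 (via 1,1,1).
Match coefficients ⇒ f(k) = k*(k - 1)/6.
Certificate R = B(k−1)f/C = (k - 1)*(k + 4)/6 gives s_k = 3*k*(k - 1)/(2*(k + 2)*(k + 3)).
Verify: 9*k/(k**3 + 9*k**2 + 26*k + 24) matches t_k.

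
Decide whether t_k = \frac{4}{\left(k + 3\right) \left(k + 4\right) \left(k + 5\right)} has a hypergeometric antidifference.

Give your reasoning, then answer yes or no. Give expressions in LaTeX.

Yes. s_k = \frac{k \left(k + 7\right)}{6 \left(k + 3\right) \left(k + 4\right)}.

Compute t_(k+1)/t_k: get (k + 3)/(k + 6).
A = k + 3, B = k + 6, C = 1.
f must satisfy (k + 3)·f(k+1) − (k + 5)·f(k) = 1.
Bound: deg f ≤ 2.
Solving with deg f ≤ 2: f(k) = k*(k + 7)/24.
Get s_k = R·t_k = k*(k + 7)/(6*(k + 3)*(k + 4)) with R(k) = B(k−1)f(k)/C(k) = k*(k + 5)*(k + 7)/24.
s_(k+1) − s_k = 4/(k**3 + 12*k**2 + 47*k + 60) = t_k.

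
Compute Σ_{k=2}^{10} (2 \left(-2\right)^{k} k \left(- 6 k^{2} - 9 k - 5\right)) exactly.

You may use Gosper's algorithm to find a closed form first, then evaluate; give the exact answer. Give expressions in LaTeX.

Σ = -10362960

The ratio is 2*(-6*k**3 - 27*k**2 - 41*k - 20)/(k*(6*k**2 + 9*k + 5)).
Factor: A=-2; B=1; C=k**3 + 3*k**2/2 + 5*k/6.
Key eq: (-2)·f(k+1) = (1)·f(k) + (k**3 + 3*k**2/2 + 5*k/6).
Degrees (0,0,3) ⇒ d ≤ 3.
Coefficient equations give f(k) = -k*(k - 1)*(2*k + 1)/6.
Certificate R = B(k−1)f/C = -(k - 1)*(2*k + 1)/(6*k**2 + 9*k + 5) gives s_k = 2*(-2)**k*k*(2*k**2 - k - 1).
s_(k+1) − s_k = 2*(-2)**k*k*(-6*k**2 - 9*k - 5) = t_k.
Sum = s_(11) − s_(2); s_(11) = -10362880, s_(2) = 80 ⇒ -10362960.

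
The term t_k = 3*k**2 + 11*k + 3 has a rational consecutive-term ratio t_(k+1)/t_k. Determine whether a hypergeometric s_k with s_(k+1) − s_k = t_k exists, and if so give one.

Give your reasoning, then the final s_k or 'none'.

r(k) = (3*k**2 + 17*k + 17)/(3*k**2 + 11*k + 3) after simplifying.
So A=1 and B=1, with C=k**2 + 11*k/3 + 1.
Need (1)·f(k+1) − (1)·f(k) = k**2 + 11*k/3 + 1.
deg f ≤ 3 (via 0,0,2).
Coefficient equations give f(k) = k*(k**2 + 4*k - 2)/3.
R(k) = B(k−1)·f(k)/C(k) = k*(k**2 + 4*k - 2)/(3*k**2 + 11*k + 3); s_k = R·t_k = k*(k**2 + 4*k - 2).
Verify: 3*k**2 + 11*k + 3 matches t_k.

s_k = k*(k**2 + 4*k - 2)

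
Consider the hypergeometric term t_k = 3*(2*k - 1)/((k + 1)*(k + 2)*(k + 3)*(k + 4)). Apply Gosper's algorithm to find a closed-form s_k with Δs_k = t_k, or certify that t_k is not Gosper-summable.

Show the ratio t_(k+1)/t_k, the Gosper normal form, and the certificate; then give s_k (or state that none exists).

s_k = -3*k/((k + 1)*(k + 2)*(k + 3))

Compute t_(k+1)/t_k: get (k + 1)*(2*k + 1)/((k + 5)*(2*k - 1)).
Gosper form: A/B · C(k+1)/C(k) with A=k + 1, B=k + 5, C=k - 1/2.
Set up (k + 1)·f(k+1) − (k + 4)·f(k) − (k - 1/2) = 0.
d = 3 from the (1,1,1) case.
Solve for f: f(k) = -k/2 (degree 1 ≤ 3).
Get s_k = R·t_k = -3*k/((k + 1)*(k + 2)*(k + 3)) with R(k) = B(k−1)f(k)/C(k) = -k*(k + 4)/(2*k - 1).
Verify: 3*(2*k - 1)/(k**4 + 10*k**3 + 35*k**2 + 50*k + 24) matches t_k.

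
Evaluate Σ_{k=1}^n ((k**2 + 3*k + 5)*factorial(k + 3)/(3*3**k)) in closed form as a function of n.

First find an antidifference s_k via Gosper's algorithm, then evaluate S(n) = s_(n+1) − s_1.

S(n) = -16 + n*factorial(n + 4)/(3*3**n) + 2*factorial(n + 4)/(3*3**n)

Compute t_(k+1)/t_k: get (k + 4)*(3*k + (k + 1)**2 + 8)/(3*(k**2 + 3*k + 5)).
Take A(k)=k/3 + 4/3, B(k)=1, C(k)=k**2 + 3*k + 5.
Key eq: (k/3 + 4/3)·f(k+1) = (1)·f(k) + (k**2 + 3*k + 5).
Bound: deg f ≤ 1.
Solving with deg f ≤ 1: f(k) = 3*(k + 1).
R(k) = B(k−1)·f(k)/C(k) = 3*(k + 1)/(k**2 + 3*k + 5); s_k = R·t_k = (k + 1)*factorial(k + 3)/3**k.
Verify: (k**2 + 3*k + 5)*factorial(k + 3)/(3*3**k) matches t_k.
Telescope: S(n) = s_(n+1) − s_(1) = 3**(-n - 1)*(n + 2)*factorial(n + 4) − (16) = -16 + n*factorial(n + 4)/(3*3**n) + 2*factorial(n + 4)/(3*3**n).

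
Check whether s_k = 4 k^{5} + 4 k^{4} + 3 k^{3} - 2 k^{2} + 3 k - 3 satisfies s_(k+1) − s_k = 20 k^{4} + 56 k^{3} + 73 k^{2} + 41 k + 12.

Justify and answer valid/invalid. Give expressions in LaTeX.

s_(k+1) = 4*k**5 + 24*k**4 + 59*k**3 + 71*k**2 + 44*k + 9
s_(k+1) − s_k = 20*k**4 + 56*k**3 + 73*k**2 + 41*k + 12
(s_(k+1) − s_k) − t_k = 0

valid (s_(k+1) − s_k reduces to t_k)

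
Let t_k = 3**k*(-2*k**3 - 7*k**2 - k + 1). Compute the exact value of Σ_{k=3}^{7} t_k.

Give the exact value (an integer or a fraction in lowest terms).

Σ = -2892969

The ratio is 3*(2*k**3 + 13*k**2 + 21*k + 9)/(2*k**3 + 7*k**2 + k - 1).
Factor: A=3; B=1; C=k**3 + 7*k**2/2 + k/2 - 1/2.
Solve (3)·f(k+1) − (1)·f(k) = k**3 + 7*k**2/2 + k/2 - 1/2.
deg f ≤ 3 (via 0,0,3).
Match coefficients ⇒ f(k) = (k - 1)**2*(k + 1)/2.
Get s_k = R·t_k = 3**k*(-k**3 + k**2 + k - 1) with R(k) = B(k−1)f(k)/C(k) = (k - 1)**2*(k + 1)/((2*k + 1)*(k**2 + 3*k - 1)).
s_(k+1) − s_k = 3**k*(-2*k**3 - 7*k**2 - k + 1) = t_k.
Σ_(k=3)^(7) t_k = s_(8) − s_(3) = -2893401 − (-432) = -2892969.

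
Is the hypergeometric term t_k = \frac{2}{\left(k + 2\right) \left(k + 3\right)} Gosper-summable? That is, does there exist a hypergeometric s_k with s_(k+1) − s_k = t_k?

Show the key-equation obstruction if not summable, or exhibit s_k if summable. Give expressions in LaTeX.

Yes. s_k = \frac{k}{k + 2}.

Ratio r(k) = (k + 2)/(k + 4).
Take A(k)=k + 2, B(k)=k + 4, C(k)=1.
Need (k + 2)·f(k+1) − (k + 3)·f(k) = 1.
From deg A=1, deg B=1, deg C=0: d=1.
Solve for f: f(k) = k/2 (degree 1 ≤ 1).
R(k) = B(k−1)·f(k)/C(k) = k*(k + 3)/2; s_k = R·t_k = k/(k + 2).
Δs = 2/(k**2 + 5*k + 6), as required.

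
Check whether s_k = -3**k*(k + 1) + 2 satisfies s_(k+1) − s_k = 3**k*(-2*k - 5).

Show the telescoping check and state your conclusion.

s_(k+1) = -3*3**k*(k + 2) + 2
s_(k+1) − s_k = 3**k*(-2*k - 5)
(s_(k+1) − s_k) − t_k = 0

valid (s_(k+1) − s_k reduces to t_k)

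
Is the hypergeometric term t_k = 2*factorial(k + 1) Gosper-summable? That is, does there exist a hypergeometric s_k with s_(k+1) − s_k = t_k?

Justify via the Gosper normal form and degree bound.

No — key equation has no polynomial f.

The ratio is k + 2.
Gosper form: A/B · C(k+1)/C(k) with A=k + 2, B=1, C=1.
Solve (k + 2)·f(k+1) − (1)·f(k) = 1.
From deg A=1, deg B=0, deg C=0: d=-1.
Bound -1 < 0, so the key equation has no polynomial solution.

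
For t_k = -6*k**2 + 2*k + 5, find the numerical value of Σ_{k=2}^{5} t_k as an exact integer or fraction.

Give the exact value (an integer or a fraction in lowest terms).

Σ = -276

Compute t_(k+1)/t_k: get (6*k**2 + 10*k - 1)/(6*k**2 - 2*k - 5).
A = 1, B = 1, C = k**2 - k/3 - 5/6.
Solve (1)·f(k+1) − (1)·f(k) = k**2 - k/3 - 5/6.
From deg A=0, deg B=0, deg C=2: d=3.
Solving with deg f ≤ 3: f(k) = k*(2*k**2 - 4*k - 3)/6.
Certificate R = B(k−1)f/C = k*(2*k**2 - 4*k - 3)/(6*k**2 - 2*k - 5) gives s_k = k*(-2*k**2 + 4*k + 3).
s_(k+1) − s_k = -6*k**2 + 2*k + 5 = t_k.
Evaluate s at k=6 and k=2: -270 and 6; difference -276.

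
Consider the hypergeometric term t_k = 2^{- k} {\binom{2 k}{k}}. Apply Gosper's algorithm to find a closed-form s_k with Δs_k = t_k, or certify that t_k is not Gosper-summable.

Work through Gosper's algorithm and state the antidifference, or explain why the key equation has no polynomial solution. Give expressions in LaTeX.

r(k) = (2*k + 1)/(k + 1) after simplifying.
Take A(k)=2*k + 1, B(k)=k + 1, C(k)=1.
Set up (2*k + 1)·f(k+1) − (k)·f(k) − (1) = 0.
Degrees (1,1,0) ⇒ d ≤ -1.
Bound -1 < 0, so the key equation has no polynomial solution.

none — t_k is not Gosper-summable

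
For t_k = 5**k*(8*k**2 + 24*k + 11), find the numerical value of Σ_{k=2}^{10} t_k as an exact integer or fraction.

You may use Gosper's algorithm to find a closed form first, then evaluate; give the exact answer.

Step 1: r(k) = 5*(8*k**2 + 40*k + 43)/(8*k**2 + 24*k + 11).
Normal form (A,B,C) = (5, 1, k**2 + 3*k + 11/8).
Solve (5)·f(k+1) − (1)·f(k) = k**2 + 3*k + 11/8.
From deg A=0, deg B=0, deg C=2: d=2.
Solving with deg f ≤ 2: f(k) = (k + 1)*(2*k - 1)/8.
Then R = B(k−1)f/C = (k + 1)*(2*k - 1)/(8*k**2 + 24*k + 11), so s_k = R(k)·t_k = 5**k*(2*k**2 + k - 1).
Verify: 5**k*(8*k**2 + 24*k + 11) matches t_k.
Telescoping: Σ = s_(11) − s_(2) = 12304687500 − (225) = 12304687275.

Σ = 12304687275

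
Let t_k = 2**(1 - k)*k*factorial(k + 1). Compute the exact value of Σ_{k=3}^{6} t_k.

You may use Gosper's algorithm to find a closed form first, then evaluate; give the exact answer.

The ratio is (k + 1)*(k + 2)/(2*k).
So A=k/2 + 1 and B=1, with C=k.
Need (k/2 + 1)·f(k+1) − (1)·f(k) = k.
Bound: deg f ≤ 0.
Solving with deg f ≤ 0: f(k) = 2.
Certificate R = B(k−1)f/C = 2/k gives s_k = 2**(2 - k)*factorial(k + 1).
Check: Δs_k = 2**(1 - k)*k*factorial(k + 1). ✓
Evaluate s at k=7 and k=3: 1260 and 12; difference 1248.

Σ = 1248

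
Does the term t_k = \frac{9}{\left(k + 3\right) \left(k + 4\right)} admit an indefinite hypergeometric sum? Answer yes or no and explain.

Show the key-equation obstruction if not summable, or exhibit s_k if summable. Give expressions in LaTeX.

Yes. s_k = \frac{3 k}{k + 3}.

Step 1: r(k) = (k + 3)/(k + 5).
Normal form (A,B,C) = (k + 3, k + 5, 1).
Solve (k + 3)·f(k+1) − (k + 4)·f(k) = 1.
Degrees (1,1,0) ⇒ d ≤ 1.
Match coefficients ⇒ f(k) = k/3.
R(k) = B(k−1)·f(k)/C(k) = k*(k + 4)/3; s_k = R·t_k = 3*k/(k + 3).
Check: Δs_k = 9/(k**2 + 7*k + 12). ✓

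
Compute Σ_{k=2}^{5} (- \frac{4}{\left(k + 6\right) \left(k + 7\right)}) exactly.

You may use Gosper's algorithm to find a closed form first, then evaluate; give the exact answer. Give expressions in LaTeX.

Σ = -1/6

The ratio is (k + 6)/(k + 8).
So A=k + 6 and B=k + 8, with C=1.
Set up (k + 6)·f(k+1) − (k + 7)·f(k) − (1) = 0.
Bound: deg f ≤ 1.
Coefficient equations give f(k) = k/6.
Get s_k = R·t_k = -2*k/(3*k + 18) with R(k) = B(k−1)f(k)/C(k) = k*(k + 7)/6.
Δs = -4/(k**2 + 13*k + 42), as required.
Telescoping: Σ = s_(6) − s_(2) = -1/3 − (-1/6) = -1/6.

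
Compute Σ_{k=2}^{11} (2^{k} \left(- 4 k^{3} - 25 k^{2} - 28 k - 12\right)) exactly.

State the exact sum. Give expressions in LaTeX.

Σ = -28909416

Step 1: r(k) = 2*(4*k**3 + 37*k**2 + 90*k + 69)/(4*k**3 + 25*k**2 + 28*k + 12).
Normal form (A,B,C) = (2, 1, k**3 + 25*k**2/4 + 7*k + 3).
Key eq: (2)·f(k+1) = (1)·f(k) + (k**3 + 25*k**2/4 + 7*k + 3).
From deg A=0, deg B=0, deg C=3: d=3.
A polynomial solution: f(k) = (4*k**3 + k**2 + 2)/4.
Certificate R = B(k−1)f/C = (4*k**3 + k**2 + 2)/(4*k**3 + 25*k**2 + 28*k + 12) gives s_k = 2**k*(-4*k**3 - k**2 - 2).
s_(k+1) − s_k = 2**k*(-4*k**3 - 25*k**2 - 28*k - 12) = t_k.
Telescoping: Σ = s_(12) − s_(2) = -28909568 − (-152) = -28909416.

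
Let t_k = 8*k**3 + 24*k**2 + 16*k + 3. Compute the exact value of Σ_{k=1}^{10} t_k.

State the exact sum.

Σ = 34350

The ratio is (8*k**3 + 48*k**2 + 88*k + 51)/(8*k**3 + 24*k**2 + 16*k + 3).
A = 1, B = 1, C = k**3 + 3*k**2 + 2*k + 3/8.
f must satisfy (1)·f(k+1) − (1)·f(k) = k**3 + 3*k**2 + 2*k + 3/8.
From deg A=0, deg B=0, deg C=3: d=4.
Match coefficients ⇒ f(k) = k*(2*k**3 + 4*k**2 - 2*k - 1)/8.
So s_k = (B(k−1)f/C)·t_k = (k*(2*k**3 + 4*k**2 - 2*k - 1)/((2*k + 1)*(4*k**2 + 10*k + 3)))·t_k = k*(2*k**3 + 4*k**2 - 2*k - 1).
Check: Δs_k = 8*k**3 + 24*k**2 + 16*k + 3. ✓
Sum = s_(11) − s_(1); s_(11) = 34353, s_(1) = 3 ⇒ 34350.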